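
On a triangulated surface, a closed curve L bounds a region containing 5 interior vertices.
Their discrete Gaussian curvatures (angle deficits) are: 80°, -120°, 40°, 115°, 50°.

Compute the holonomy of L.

Holonomy = total enclosed curvature = 80° + (-120°) + 40° + 115° + 50° = 165°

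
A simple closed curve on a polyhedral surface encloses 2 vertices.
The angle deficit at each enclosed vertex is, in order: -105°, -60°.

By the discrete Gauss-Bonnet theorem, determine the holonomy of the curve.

Holonomy = total enclosed curvature = (-105°) + (-60°) = -165°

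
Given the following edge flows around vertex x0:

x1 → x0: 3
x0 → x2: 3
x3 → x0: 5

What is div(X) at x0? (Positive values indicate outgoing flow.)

Divergence = sum of outgoing flows = (-3) + 3 + (-5) = -5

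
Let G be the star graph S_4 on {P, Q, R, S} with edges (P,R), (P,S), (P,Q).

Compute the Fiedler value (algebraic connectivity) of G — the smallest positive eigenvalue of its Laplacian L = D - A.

The star S_4 is the complete bipartite graph K_{1,3} (one hub of degree 3, 3 leaves of degree 1). The Laplacian spectrum of K_{p,q} is 0, p (multiplicity q−1), q (multiplicity p−1), p+q. With p = 1, q = 3: 0 once, 1 with multiplicity 2, and 4 once. (Check: trace L = sum of degrees = 6 = 2·1 + 4.)
Laplacian eigenvalues: [0.0, 1.0, 1.0, 4.0]. Algebraic connectivity (smallest non-zero eigenvalue) = 1.0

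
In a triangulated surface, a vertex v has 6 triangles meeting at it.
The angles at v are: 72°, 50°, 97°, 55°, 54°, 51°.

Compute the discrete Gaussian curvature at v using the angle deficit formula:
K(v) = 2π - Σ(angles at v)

Sum of angles = 379°. K = 360° - 379° = -19° = -19π/180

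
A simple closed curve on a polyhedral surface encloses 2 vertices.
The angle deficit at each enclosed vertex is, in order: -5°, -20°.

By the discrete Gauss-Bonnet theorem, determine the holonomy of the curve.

Holonomy = total enclosed curvature = (-5°) + (-20°) = -25°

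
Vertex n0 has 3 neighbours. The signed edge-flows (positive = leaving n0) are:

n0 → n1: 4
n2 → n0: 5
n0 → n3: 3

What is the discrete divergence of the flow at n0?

Divergence = sum of outgoing flows = 4 + (-5) + 3 = 2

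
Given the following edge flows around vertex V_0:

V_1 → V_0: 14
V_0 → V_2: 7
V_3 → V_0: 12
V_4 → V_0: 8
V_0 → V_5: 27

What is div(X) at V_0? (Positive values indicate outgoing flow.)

Divergence = sum of outgoing flows = (-14) + 7 + (-12) + (-8) + 27 = 0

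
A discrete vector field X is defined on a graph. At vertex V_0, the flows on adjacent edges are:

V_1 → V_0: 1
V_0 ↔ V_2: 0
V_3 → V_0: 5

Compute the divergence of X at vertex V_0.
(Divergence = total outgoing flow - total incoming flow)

Divergence = sum of outgoing flows = (-1) + 0 + (-5) = -6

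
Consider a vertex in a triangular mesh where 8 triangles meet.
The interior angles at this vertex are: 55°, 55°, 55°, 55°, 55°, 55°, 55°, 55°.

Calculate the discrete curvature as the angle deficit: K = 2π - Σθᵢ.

Sum of angles = 440°. K = 360° - 440° = -80° = -4π/9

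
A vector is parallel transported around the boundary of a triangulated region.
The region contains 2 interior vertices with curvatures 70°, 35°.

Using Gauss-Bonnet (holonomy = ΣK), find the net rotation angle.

Holonomy = total enclosed curvature = 70° + 35° = 105°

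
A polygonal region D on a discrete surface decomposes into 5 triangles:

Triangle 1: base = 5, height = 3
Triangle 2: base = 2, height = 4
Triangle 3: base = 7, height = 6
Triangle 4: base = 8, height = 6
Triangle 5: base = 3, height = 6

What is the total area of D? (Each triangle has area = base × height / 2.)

(1/2)×5×3 + (1/2)×2×4 + (1/2)×7×6 + (1/2)×8×6 + (1/2)×3×6 = 65.5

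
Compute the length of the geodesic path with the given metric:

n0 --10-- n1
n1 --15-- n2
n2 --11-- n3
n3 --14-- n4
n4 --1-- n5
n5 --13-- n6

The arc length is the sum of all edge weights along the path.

Arc length = 10 + 15 + 11 + 14 + 1 + 13 = 64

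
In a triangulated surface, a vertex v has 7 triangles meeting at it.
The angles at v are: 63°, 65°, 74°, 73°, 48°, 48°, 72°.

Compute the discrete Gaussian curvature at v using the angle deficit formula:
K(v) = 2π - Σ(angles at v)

Sum of angles = 443°. K = 360° - 443° = -83° = -83π/180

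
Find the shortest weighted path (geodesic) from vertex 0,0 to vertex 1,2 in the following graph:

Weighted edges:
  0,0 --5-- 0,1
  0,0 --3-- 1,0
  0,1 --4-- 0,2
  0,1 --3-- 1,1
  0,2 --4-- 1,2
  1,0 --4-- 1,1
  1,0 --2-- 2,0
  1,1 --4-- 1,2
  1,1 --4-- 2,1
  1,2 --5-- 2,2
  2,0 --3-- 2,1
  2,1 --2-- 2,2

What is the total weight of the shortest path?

Shortest path: 0,0 → 1,0 → 1,1 → 1,2, total weight = 11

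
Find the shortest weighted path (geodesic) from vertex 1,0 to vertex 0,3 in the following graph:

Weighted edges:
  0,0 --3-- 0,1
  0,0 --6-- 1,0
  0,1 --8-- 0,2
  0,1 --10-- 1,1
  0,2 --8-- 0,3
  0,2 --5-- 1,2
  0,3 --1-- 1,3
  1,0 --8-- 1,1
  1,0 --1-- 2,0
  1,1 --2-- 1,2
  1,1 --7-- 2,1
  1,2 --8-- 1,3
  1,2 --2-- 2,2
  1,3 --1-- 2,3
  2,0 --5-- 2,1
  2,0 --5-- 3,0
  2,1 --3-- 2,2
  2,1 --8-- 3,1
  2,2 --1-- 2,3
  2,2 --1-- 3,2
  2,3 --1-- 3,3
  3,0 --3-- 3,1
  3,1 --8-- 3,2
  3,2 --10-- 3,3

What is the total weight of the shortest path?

Shortest path: 1,0 → 2,0 → 2,1 → 2,2 → 2,3 → 1,3 → 0,3, total weight = 12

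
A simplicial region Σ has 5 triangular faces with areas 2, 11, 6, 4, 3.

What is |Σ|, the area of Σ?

2 + 11 + 6 + 4 + 3 = 26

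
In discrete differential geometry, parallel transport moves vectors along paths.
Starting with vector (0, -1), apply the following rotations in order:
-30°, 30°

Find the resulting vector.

Total rotation: (-30°) + 30° = 0°. Final vector: (0, -1)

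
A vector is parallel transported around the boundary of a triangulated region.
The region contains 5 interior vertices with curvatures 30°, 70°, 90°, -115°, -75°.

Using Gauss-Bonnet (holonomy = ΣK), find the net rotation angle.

Holonomy = total enclosed curvature = 30° + 70° + 90° + (-115°) + (-75°) = 0°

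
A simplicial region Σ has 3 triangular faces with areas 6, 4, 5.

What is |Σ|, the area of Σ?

6 + 4 + 5 = 15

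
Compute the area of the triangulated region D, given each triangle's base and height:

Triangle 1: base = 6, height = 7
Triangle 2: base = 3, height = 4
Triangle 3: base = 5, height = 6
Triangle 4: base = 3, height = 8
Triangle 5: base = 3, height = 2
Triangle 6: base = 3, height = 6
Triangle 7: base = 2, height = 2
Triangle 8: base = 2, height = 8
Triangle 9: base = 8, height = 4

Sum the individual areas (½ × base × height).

(1/2)×6×7 + (1/2)×3×4 + (1/2)×5×6 + (1/2)×3×8 + (1/2)×3×2 + (1/2)×3×6 + (1/2)×2×2 + (1/2)×2×8 + (1/2)×8×4 = 92.0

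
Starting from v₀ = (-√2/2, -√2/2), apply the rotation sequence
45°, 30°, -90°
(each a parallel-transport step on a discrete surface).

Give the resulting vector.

Total rotation: 45° + 30° + (-90°) = -15°. Final vector: (-0.8660, -0.5000)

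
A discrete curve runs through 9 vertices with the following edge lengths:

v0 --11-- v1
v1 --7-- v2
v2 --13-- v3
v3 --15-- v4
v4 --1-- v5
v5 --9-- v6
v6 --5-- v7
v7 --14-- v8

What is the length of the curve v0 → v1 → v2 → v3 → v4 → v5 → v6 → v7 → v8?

Arc length = 11 + 7 + 13 + 15 + 1 + 9 + 5 + 14 = 75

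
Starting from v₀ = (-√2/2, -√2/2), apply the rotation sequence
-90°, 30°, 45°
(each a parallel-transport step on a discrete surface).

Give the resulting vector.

Total rotation: (-90°) + 30° + 45° = -15°. Final vector: (-0.8660, -0.5000)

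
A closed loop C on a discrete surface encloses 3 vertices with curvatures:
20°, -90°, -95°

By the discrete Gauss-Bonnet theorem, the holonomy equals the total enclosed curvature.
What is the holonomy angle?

Holonomy = total enclosed curvature = 20° + (-90°) + (-95°) = -165°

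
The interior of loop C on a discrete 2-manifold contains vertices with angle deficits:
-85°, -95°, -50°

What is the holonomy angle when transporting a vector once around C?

Holonomy = total enclosed curvature = (-85°) + (-95°) + (-50°) = -230°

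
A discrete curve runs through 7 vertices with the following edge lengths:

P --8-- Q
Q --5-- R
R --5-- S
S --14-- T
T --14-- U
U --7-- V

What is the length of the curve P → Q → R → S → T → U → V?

Arc length = 8 + 5 + 5 + 14 + 14 + 7 = 53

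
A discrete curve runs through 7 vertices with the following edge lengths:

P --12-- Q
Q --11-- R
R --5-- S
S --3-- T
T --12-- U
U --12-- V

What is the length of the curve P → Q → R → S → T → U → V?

Arc length = 12 + 11 + 5 + 3 + 12 + 12 = 55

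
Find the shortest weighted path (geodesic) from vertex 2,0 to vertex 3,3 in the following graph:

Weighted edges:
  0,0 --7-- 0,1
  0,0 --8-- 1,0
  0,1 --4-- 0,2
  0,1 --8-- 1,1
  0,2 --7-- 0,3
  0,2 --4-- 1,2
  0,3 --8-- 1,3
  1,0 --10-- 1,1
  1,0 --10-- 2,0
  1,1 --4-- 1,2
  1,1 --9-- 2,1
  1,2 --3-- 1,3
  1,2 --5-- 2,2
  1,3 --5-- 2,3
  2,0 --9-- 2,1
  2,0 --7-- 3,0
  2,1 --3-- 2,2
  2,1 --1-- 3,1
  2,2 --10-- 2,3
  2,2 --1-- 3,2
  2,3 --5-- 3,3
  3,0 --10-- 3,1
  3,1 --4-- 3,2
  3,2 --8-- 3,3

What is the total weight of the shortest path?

Shortest path: 2,0 → 2,1 → 2,2 → 3,2 → 3,3, total weight = 21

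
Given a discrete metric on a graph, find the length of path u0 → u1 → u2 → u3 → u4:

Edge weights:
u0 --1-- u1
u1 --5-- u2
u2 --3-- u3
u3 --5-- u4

Arc length = 1 + 5 + 3 + 5 = 14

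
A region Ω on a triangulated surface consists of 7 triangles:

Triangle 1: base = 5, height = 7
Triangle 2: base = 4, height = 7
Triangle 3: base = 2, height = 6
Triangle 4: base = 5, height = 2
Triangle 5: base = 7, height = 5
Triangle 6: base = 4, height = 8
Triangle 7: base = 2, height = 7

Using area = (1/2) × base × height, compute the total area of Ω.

(1/2)×5×7 + (1/2)×4×7 + (1/2)×2×6 + (1/2)×5×2 + (1/2)×7×5 + (1/2)×4×8 + (1/2)×2×7 = 83.0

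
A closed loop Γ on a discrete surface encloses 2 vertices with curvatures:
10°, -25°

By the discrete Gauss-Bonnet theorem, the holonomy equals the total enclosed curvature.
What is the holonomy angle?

Holonomy = total enclosed curvature = 10° + (-25°) = -15°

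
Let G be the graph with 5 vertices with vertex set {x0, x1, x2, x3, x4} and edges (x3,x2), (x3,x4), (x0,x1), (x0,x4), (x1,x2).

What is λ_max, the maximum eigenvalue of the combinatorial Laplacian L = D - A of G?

Degrees: deg(x0) = 2, deg(x1) = 2, deg(x2) = 2, deg(x3) = 2, deg(x4) = 2.
L = D − A with rows/columns ordered (x0, x1, x2, x3, x4):
  [ 2, -1,  0,  0, -1]
  [-1,  2, -1,  0,  0]
  [ 0, -1,  2, -1,  0]
  [ 0,  0, -1,  2, -1]
  [-1,  0,  0, -1,  2]
Characteristic polynomial: det(λI − L) = λ(λ² − 5λ + 5)².
Roots: λ = 0; (λ² − 5λ + 5) = 0 ⇒ λ = (5 ± √5)/2 ≈ 1.382, 3.618 (multiplicity 2).
(Check: the roots sum (with multiplicity) to 10, matching trace L = Σdeg = 2·5 = 10.)
Laplacian eigenvalues: [0.0, 1.382, 1.382, 3.618, 3.618]. Largest eigenvalue (spectral radius) = 3.618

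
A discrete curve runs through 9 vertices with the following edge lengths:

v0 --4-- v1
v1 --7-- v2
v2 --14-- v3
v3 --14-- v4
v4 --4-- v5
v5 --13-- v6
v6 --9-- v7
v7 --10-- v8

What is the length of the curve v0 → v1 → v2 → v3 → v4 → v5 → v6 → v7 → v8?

Arc length = 4 + 7 + 14 + 14 + 4 + 13 + 9 + 10 = 75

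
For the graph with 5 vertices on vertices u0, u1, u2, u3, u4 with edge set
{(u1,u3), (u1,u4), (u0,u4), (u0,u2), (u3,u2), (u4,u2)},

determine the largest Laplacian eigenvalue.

Degrees: deg(u0) = 2, deg(u1) = 2, deg(u2) = 3, deg(u3) = 2, deg(u4) = 3.
L = D − A with rows/columns ordered (u0, u1, u2, u3, u4):
  [ 2,  0, -1,  0, -1]
  [ 0,  2,  0, -1, -1]
  [-1,  0,  3, -1, -1]
  [ 0, -1, -1,  2,  0]
  [-1, -1, -1,  0,  3]
Characteristic polynomial: det(λI − L) = λ(λ² − 5λ + 5)(λ² − 7λ + 11).
Roots: λ = 0; (λ² − 5λ + 5) = 0 ⇒ λ = (5 ± √5)/2 ≈ 1.382, 3.618; (λ² − 7λ + 11) = 0 ⇒ λ = (7 ± √5)/2 ≈ 2.382, 4.618.
(Check: the roots sum (with multiplicity) to 12, matching trace L = Σdeg = 2·6 = 12.)
Laplacian eigenvalues: [0.0, 1.382, 2.382, 3.618, 4.618]. Largest eigenvalue (spectral radius) = 4.618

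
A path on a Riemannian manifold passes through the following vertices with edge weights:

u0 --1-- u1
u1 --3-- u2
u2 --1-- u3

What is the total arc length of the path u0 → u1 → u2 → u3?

Arc length = 1 + 3 + 1 = 5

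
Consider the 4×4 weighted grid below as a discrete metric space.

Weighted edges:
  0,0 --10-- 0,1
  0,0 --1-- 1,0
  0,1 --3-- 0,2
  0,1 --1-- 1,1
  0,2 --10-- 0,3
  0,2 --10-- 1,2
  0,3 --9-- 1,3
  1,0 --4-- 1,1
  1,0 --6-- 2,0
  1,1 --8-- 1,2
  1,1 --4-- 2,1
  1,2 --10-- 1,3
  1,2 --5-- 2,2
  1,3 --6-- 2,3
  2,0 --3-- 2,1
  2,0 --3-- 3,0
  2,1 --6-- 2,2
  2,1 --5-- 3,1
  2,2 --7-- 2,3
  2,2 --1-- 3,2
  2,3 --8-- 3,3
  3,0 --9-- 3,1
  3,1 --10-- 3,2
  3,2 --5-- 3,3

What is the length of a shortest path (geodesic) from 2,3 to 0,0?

Shortest path: 2,3 → 2,2 → 2,1 → 1,1 → 1,0 → 0,0, total weight = 22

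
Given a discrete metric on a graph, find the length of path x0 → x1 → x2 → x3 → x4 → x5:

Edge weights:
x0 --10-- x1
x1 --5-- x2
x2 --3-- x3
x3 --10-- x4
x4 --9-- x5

Arc length = 10 + 5 + 3 + 10 + 9 = 37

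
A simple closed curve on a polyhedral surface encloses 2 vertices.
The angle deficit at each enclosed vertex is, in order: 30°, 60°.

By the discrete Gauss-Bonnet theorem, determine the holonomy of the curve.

Holonomy = total enclosed curvature = 30° + 60° = 90°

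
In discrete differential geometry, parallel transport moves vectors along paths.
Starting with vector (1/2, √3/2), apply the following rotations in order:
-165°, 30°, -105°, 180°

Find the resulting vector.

Total rotation: (-165°) + 30° + (-105°) + 180° = -60°. Final vector: (1, 0)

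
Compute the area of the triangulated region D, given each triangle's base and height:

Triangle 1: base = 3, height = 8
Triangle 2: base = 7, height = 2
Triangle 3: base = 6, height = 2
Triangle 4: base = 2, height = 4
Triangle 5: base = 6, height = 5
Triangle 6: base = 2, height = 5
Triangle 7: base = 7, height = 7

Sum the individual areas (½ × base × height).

(1/2)×3×8 + (1/2)×7×2 + (1/2)×6×2 + (1/2)×2×4 + (1/2)×6×5 + (1/2)×2×5 + (1/2)×7×7 = 73.5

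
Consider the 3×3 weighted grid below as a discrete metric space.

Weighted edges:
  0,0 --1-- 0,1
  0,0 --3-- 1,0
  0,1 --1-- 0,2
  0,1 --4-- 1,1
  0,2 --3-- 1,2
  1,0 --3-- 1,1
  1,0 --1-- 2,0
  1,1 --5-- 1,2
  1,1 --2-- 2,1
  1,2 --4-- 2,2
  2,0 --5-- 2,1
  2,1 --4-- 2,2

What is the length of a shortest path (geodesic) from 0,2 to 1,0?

Shortest path: 0,2 → 0,1 → 0,0 → 1,0, total weight = 5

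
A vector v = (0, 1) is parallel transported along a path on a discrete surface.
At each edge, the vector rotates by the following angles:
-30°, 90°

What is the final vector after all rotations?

Total rotation: (-30°) + 90° = 60°. Final vector: (-0.8660, 0.5000)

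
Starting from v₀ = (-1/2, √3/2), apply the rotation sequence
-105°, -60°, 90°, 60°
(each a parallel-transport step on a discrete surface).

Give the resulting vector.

Total rotation: (-105°) + (-60°) + 90° + 60° = -15°. Final vector: (-0.2588, 0.9659)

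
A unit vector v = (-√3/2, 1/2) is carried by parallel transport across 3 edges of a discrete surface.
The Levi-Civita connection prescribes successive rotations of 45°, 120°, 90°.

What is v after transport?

Total rotation: 45° + 120° + 90° = 255° ≡ -105° (mod 360°). Final vector: (0.7071, 0.7071)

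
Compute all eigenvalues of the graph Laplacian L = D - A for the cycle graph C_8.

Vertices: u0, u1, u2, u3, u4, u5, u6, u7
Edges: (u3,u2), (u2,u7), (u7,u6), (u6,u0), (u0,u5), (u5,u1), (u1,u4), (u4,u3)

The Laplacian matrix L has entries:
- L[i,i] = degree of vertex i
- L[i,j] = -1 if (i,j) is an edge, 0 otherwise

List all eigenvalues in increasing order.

The cycle graph C_n has Laplacian eigenvalues λ_k = 2 − 2cos(2πk/n), k = 0, 1, …, n−1. Here n = 8:
k=0: 2 − 2cos(0) = 0.0; k=1: 2 − 2cos(π/4) = 0.5858; k=2: 2 − 2cos(π/2) = 2.0; k=3: 2 − 2cos(3π/4) = 3.4142; k=4: 2 − 2cos(π) = 4.0; k=5: 2 − 2cos(5π/4) = 3.4142; k=6: 2 − 2cos(3π/2) = 2.0; k=7: 2 − 2cos(7π/4) = 0.5858.
Laplacian eigenvalues (increasing order): [0.0, 0.5858, 0.5858, 2.0, 2.0, 3.4142, 3.4142, 4.0]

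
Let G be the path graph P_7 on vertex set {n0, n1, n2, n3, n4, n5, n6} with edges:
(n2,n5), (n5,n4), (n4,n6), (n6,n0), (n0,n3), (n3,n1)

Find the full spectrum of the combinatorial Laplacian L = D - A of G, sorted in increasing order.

The path graph P_n has Laplacian eigenvalues λ_k = 2 − 2cos(kπ/n), k = 0, 1, …, n−1. Here n = 7:
k=0: 2 − 2cos(0) = 0.0; k=1: 2 − 2cos(π/7) = 0.1981; k=2: 2 − 2cos(2π/7) = 0.753; k=3: 2 − 2cos(3π/7) = 1.555; k=4: 2 − 2cos(4π/7) = 2.445; k=5: 2 − 2cos(5π/7) = 3.247; k=6: 2 − 2cos(6π/7) = 3.8019.
Laplacian eigenvalues (increasing order): [0.0, 0.1981, 0.753, 1.555, 2.445, 3.247, 3.8019]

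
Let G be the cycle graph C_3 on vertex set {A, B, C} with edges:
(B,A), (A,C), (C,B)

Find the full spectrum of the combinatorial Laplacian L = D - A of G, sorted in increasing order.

The cycle graph C_n has Laplacian eigenvalues λ_k = 2 − 2cos(2πk/n), k = 0, 1, …, n−1. Here n = 3:
k=0: 2 − 2cos(0) = 0.0; k=1: 2 − 2cos(2π/3) = 3.0; k=2: 2 − 2cos(4π/3) = 3.0.
Laplacian eigenvalues (increasing order): [0.0, 3.0, 3.0]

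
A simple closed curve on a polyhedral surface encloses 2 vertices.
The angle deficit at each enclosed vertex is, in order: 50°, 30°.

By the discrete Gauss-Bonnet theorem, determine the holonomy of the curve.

Holonomy = total enclosed curvature = 50° + 30° = 80°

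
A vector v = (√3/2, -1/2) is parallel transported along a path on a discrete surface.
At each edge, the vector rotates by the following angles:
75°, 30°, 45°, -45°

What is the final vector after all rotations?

Total rotation: 75° + 30° + 45° + (-45°) = 105°. Final vector: (0.2588, 0.9659)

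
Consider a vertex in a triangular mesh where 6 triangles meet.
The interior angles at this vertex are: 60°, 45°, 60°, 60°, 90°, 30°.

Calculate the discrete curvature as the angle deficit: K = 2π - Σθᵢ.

Sum of angles = 345°. K = 360° - 345° = 15°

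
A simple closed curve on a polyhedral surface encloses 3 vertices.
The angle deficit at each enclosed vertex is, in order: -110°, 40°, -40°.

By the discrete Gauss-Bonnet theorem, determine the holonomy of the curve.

Holonomy = total enclosed curvature = (-110°) + 40° + (-40°) = -110°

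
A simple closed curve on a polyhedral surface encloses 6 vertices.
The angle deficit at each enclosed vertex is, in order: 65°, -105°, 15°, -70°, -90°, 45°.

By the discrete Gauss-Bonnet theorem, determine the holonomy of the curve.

Holonomy = total enclosed curvature = 65° + (-105°) + 15° + (-70°) + (-90°) + 45° = -140°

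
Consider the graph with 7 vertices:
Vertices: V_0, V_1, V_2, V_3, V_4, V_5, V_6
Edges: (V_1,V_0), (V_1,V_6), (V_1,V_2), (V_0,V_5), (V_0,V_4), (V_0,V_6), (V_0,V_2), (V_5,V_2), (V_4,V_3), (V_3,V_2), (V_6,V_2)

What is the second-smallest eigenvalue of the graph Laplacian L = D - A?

Degrees: deg(V_0) = 5, deg(V_1) = 3, deg(V_2) = 5, deg(V_3) = 2, deg(V_4) = 2, deg(V_5) = 2, deg(V_6) = 3.
L = D − A with rows/columns ordered (V_0, V_1, V_2, V_3, V_4, V_5, V_6):
  [ 5, -1, -1,  0, -1, -1, -1]
  [-1,  3, -1,  0,  0,  0, -1]
  [-1, -1,  5, -1,  0, -1, -1]
  [ 0,  0, -1,  2, -1,  0,  0]
  [-1,  0,  0, -1,  2,  0,  0]
  [-1,  0, -1,  0,  0,  2,  0]
  [-1, -1, -1,  0,  0,  0,  3]
Characteristic polynomial: det(λI − L) = λ(λ² − 7λ + 7)(λ − 2)(λ² − 9λ + 17)(λ − 4).
Roots: λ = 0; (λ² − 7λ + 7) = 0 ⇒ λ = (7 ± √21)/2 ≈ 1.2087, 5.7913; (λ − 2) = 0 ⇒ λ = 2; (λ² − 9λ + 17) = 0 ⇒ λ = (9 ± √13)/2 ≈ 2.6972, 6.3028; (λ − 4) = 0 ⇒ λ = 4.
(Check: the roots sum (with multiplicity) to 22, matching trace L = Σdeg = 2·11 = 22.)
Laplacian eigenvalues: [0.0, 1.2087, 2.0, 2.6972, 4.0, 5.7913, 6.3028]. Algebraic connectivity (smallest non-zero eigenvalue) = 1.2087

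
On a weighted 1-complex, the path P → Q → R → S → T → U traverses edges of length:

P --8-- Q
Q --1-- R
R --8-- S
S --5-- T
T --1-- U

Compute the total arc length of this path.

Arc length = 8 + 1 + 8 + 5 + 1 = 23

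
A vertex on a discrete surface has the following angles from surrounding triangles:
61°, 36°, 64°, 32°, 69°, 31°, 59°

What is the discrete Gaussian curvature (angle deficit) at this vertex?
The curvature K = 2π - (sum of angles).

Sum of angles = 352°. K = 360° - 352° = 8° = 2π/45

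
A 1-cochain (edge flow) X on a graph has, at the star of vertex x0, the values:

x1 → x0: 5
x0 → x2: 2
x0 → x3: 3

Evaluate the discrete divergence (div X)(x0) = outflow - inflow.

Divergence = sum of outgoing flows = (-5) + 2 + 3 = 0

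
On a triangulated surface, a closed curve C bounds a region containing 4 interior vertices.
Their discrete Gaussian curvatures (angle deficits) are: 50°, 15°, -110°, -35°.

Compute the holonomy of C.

Holonomy = total enclosed curvature = 50° + 15° + (-110°) + (-35°) = -80°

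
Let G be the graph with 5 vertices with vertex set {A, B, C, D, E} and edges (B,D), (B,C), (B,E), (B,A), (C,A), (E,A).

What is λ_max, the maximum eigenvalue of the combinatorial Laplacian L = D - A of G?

Degrees: deg(A) = 3, deg(B) = 4, deg(C) = 2, deg(D) = 1, deg(E) = 2.
L = D − A with rows/columns ordered (A, B, C, D, E):
  [ 3, -1, -1,  0, -1]
  [-1,  4, -1, -1, -1]
  [-1, -1,  2,  0,  0]
  [ 0, -1,  0,  1,  0]
  [-1, -1,  0,  0,  2]
Characteristic polynomial: det(λI − L) = λ(λ − 1)(λ − 2)(λ − 4)(λ − 5).
Roots: λ = 0; (λ − 1) = 0 ⇒ λ = 1; (λ − 2) = 0 ⇒ λ = 2; (λ − 4) = 0 ⇒ λ = 4; (λ − 5) = 0 ⇒ λ = 5.
(Check: the roots sum (with multiplicity) to 12, matching trace L = Σdeg = 2·6 = 12.)
Laplacian eigenvalues: [0.0, 1.0, 2.0, 4.0, 5.0]. Largest eigenvalue (spectral radius) = 5.0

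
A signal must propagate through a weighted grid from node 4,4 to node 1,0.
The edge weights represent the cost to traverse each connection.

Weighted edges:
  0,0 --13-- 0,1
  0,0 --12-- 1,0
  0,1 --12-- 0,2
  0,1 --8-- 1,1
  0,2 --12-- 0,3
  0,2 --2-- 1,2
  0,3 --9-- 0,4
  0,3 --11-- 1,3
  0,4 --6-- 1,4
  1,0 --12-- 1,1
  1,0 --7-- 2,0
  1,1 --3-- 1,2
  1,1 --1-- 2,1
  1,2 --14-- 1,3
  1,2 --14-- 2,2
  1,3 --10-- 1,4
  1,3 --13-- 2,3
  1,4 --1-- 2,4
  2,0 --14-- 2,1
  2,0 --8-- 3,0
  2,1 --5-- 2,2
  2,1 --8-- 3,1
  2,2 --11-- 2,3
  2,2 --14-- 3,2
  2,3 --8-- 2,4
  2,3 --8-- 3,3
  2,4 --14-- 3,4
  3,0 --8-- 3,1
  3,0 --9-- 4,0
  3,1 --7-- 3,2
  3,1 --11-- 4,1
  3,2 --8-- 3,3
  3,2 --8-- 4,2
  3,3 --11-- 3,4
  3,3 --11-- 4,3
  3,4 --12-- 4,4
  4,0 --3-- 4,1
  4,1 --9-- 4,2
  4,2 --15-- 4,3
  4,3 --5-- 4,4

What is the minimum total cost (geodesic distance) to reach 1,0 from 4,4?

Shortest path: 4,4 → 4,3 → 3,3 → 3,2 → 3,1 → 2,1 → 1,1 → 1,0, total weight = 52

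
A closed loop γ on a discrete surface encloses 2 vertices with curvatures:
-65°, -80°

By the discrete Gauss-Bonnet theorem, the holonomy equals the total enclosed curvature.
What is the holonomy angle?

Holonomy = total enclosed curvature = (-65°) + (-80°) = -145°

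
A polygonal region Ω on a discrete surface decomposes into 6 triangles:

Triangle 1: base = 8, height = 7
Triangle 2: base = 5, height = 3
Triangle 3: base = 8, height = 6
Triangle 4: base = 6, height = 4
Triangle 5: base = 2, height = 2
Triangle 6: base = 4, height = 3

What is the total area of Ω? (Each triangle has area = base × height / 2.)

(1/2)×8×7 + (1/2)×5×3 + (1/2)×8×6 + (1/2)×6×4 + (1/2)×2×2 + (1/2)×4×3 = 79.5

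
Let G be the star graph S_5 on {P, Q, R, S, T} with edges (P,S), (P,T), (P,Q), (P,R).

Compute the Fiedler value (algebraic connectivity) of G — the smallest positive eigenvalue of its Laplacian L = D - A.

The star S_5 is the complete bipartite graph K_{1,4} (one hub of degree 4, 4 leaves of degree 1). The Laplacian spectrum of K_{p,q} is 0, p (multiplicity q−1), q (multiplicity p−1), p+q. With p = 1, q = 4: 0 once, 1 with multiplicity 3, and 5 once. (Check: trace L = sum of degrees = 8 = 3·1 + 5.)
Laplacian eigenvalues: [0.0, 1.0, 1.0, 1.0, 5.0]. Algebraic connectivity (smallest non-zero eigenvalue) = 1.0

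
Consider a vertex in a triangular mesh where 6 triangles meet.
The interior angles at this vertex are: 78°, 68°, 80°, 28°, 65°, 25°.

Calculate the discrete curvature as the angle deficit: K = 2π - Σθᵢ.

Sum of angles = 344°. K = 360° - 344° = 16° = 4π/45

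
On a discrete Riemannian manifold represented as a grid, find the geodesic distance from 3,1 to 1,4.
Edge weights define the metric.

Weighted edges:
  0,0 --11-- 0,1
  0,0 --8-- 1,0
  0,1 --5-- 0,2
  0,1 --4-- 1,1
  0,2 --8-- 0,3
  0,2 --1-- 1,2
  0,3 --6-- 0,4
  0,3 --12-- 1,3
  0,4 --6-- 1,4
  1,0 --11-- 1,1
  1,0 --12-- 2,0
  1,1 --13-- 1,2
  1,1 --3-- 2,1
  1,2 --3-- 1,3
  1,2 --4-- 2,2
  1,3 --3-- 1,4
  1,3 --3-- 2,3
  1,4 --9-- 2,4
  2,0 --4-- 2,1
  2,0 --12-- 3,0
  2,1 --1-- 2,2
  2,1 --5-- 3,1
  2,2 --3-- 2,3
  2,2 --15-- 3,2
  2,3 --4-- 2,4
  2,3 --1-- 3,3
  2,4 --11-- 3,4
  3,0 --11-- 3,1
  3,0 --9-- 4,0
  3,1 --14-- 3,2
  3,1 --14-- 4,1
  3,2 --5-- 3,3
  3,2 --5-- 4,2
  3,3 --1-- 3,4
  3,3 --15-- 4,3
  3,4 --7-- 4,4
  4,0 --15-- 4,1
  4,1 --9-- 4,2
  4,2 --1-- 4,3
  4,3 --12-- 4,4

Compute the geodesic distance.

Shortest path: 3,1 → 2,1 → 2,2 → 2,3 → 1,3 → 1,4, total weight = 15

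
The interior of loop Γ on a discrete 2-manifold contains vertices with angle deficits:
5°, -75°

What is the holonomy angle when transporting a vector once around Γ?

Holonomy = total enclosed curvature = 5° + (-75°) = -70°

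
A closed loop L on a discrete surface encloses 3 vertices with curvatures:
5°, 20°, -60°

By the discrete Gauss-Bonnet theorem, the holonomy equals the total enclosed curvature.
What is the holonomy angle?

Holonomy = total enclosed curvature = 5° + 20° + (-60°) = -35°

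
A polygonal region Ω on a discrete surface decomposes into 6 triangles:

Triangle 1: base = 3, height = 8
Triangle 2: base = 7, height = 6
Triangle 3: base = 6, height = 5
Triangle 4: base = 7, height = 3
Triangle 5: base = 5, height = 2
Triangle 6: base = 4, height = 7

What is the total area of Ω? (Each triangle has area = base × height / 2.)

(1/2)×3×8 + (1/2)×7×6 + (1/2)×6×5 + (1/2)×7×3 + (1/2)×5×2 + (1/2)×4×7 = 77.5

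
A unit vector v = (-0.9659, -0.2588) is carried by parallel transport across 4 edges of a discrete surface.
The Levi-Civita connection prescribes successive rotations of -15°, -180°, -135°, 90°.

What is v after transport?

Total rotation: (-15°) + (-180°) + (-135°) + 90° = -240° ≡ 120° (mod 360°). Final vector: (0.7071, -0.7071)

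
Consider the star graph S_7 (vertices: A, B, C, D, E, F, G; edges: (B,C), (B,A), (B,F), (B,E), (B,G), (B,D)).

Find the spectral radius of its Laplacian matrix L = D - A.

The star S_7 is the complete bipartite graph K_{1,6} (one hub of degree 6, 6 leaves of degree 1). The Laplacian spectrum of K_{p,q} is 0, p (multiplicity q−1), q (multiplicity p−1), p+q. With p = 1, q = 6: 0 once, 1 with multiplicity 5, and 7 once. (Check: trace L = sum of degrees = 12 = 5·1 + 7.)
Laplacian eigenvalues: [0.0, 1.0, 1.0, 1.0, 1.0, 1.0, 7.0]. Largest eigenvalue (spectral radius) = 7.0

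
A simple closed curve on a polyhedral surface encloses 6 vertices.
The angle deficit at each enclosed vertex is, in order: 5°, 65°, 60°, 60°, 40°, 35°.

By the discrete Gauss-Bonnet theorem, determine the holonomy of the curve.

Holonomy = total enclosed curvature = 5° + 65° + 60° + 60° + 40° + 35° = 265°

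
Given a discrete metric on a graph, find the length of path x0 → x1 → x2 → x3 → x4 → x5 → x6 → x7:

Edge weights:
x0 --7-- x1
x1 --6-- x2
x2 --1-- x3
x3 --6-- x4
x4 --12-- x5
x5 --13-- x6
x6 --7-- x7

Arc length = 7 + 6 + 1 + 6 + 12 + 13 + 7 = 52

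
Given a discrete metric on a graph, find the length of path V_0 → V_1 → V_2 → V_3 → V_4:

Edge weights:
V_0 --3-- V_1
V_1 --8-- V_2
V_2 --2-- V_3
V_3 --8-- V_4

Arc length = 3 + 8 + 2 + 8 = 21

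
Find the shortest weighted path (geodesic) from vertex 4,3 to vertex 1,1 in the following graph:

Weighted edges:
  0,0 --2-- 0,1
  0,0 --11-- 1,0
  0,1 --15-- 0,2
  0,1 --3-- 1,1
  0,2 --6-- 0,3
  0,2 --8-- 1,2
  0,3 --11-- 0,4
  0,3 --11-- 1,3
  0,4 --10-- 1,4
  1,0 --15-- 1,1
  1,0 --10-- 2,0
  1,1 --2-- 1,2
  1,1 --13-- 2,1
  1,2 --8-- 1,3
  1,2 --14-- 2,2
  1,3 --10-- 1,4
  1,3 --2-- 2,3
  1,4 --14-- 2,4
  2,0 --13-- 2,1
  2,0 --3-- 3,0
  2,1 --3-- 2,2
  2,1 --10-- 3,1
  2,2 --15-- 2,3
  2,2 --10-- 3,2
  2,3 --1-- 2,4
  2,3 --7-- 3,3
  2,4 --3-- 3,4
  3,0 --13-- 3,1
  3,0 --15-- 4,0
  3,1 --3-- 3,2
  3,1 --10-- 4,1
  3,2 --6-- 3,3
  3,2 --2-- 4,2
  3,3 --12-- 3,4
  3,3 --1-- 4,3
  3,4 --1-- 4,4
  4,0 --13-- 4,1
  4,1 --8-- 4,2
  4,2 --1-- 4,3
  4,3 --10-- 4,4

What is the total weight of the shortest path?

Shortest path: 4,3 → 3,3 → 2,3 → 1,3 → 1,2 → 1,1, total weight = 20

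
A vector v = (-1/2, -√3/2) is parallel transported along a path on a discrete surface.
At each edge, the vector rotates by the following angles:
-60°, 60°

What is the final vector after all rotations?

Total rotation: (-60°) + 60° = 0°. Final vector: (-0.5000, -0.8660)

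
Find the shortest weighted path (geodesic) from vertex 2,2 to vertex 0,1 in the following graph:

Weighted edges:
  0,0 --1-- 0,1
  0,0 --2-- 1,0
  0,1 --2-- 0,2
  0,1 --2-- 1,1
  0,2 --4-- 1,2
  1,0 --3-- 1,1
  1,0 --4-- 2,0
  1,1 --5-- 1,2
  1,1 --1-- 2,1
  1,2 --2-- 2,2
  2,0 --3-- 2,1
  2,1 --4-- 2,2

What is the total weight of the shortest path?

Shortest path: 2,2 → 2,1 → 1,1 → 0,1, total weight = 7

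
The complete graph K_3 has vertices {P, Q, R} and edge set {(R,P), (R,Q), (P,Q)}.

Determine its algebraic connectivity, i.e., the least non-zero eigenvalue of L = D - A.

For the complete graph K_n, L = nI − J (J = all-ones matrix). J has eigenvalues n (once, eigenvector 𝟙) and 0 (multiplicity n−1), so L has eigenvalues 0 (once) and n (multiplicity n−1). Here n = 3: eigenvalue 0 once and 3 with multiplicity 2.
Laplacian eigenvalues: [0.0, 3.0, 3.0]. Algebraic connectivity (smallest non-zero eigenvalue) = 3.0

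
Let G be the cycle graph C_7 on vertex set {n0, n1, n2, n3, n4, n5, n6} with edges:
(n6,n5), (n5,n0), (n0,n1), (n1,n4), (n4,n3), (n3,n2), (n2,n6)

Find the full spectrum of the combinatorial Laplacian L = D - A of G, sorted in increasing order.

The cycle graph C_n has Laplacian eigenvalues λ_k = 2 − 2cos(2πk/n), k = 0, 1, …, n−1. Here n = 7:
k=0: 2 − 2cos(0) = 0.0; k=1: 2 − 2cos(2π/7) = 0.753; k=2: 2 − 2cos(4π/7) = 2.445; k=3: 2 − 2cos(6π/7) = 3.8019; k=4: 2 − 2cos(8π/7) = 3.8019; k=5: 2 − 2cos(10π/7) = 2.445; k=6: 2 − 2cos(12π/7) = 0.753.
Laplacian eigenvalues (increasing order): [0.0, 0.753, 0.753, 2.445, 2.445, 3.8019, 3.8019]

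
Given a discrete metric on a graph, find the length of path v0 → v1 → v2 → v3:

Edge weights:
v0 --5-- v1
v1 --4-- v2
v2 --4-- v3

Arc length = 5 + 4 + 4 = 13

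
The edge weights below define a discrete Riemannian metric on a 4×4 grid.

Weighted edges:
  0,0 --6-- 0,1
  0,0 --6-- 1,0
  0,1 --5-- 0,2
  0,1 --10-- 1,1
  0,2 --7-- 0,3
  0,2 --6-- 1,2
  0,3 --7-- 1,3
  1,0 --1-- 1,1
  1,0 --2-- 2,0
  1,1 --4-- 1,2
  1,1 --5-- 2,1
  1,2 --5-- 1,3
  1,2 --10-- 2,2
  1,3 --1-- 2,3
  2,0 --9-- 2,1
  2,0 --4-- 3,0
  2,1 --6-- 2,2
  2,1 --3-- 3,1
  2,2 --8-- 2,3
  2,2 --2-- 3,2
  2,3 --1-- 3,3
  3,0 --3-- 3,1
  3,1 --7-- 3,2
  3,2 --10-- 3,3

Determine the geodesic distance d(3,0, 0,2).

Shortest path: 3,0 → 2,0 → 1,0 → 1,1 → 1,2 → 0,2, total weight = 17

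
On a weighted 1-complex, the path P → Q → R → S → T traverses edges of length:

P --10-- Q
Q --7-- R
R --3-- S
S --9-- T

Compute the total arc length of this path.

Arc length = 10 + 7 + 3 + 9 = 29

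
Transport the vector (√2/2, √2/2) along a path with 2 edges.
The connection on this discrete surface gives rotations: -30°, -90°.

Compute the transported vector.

Total rotation: (-30°) + (-90°) = -120°. Final vector: (0.2588, -0.9659)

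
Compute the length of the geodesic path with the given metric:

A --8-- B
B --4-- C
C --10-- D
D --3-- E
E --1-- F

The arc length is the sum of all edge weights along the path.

Arc length = 8 + 4 + 10 + 3 + 1 = 26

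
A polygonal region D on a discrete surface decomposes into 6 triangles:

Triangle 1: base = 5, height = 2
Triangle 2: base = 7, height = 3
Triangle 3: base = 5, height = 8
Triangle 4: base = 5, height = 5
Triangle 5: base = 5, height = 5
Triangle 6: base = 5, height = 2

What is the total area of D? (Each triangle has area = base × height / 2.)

(1/2)×5×2 + (1/2)×7×3 + (1/2)×5×8 + (1/2)×5×5 + (1/2)×5×5 + (1/2)×5×2 = 65.5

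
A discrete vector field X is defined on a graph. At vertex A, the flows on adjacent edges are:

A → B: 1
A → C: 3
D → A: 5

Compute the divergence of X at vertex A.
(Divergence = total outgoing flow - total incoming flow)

Divergence = sum of outgoing flows = 1 + 3 + (-5) = -1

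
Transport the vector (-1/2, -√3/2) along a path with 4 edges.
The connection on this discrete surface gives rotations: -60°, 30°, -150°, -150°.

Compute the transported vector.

Total rotation: (-60°) + 30° + (-150°) + (-150°) = -330° ≡ 30° (mod 360°). Final vector: (0, -1)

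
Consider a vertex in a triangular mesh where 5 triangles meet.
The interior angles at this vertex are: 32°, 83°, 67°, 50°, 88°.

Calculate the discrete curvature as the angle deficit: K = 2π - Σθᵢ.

Sum of angles = 320°. K = 360° - 320° = 40° = 2π/9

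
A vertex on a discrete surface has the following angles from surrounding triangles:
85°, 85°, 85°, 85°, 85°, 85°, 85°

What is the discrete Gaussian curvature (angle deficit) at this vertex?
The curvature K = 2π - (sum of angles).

Sum of angles = 595°. K = 360° - 595° = -235° = -47π/36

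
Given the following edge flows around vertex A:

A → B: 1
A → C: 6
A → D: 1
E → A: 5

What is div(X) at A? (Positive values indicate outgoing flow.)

Divergence = sum of outgoing flows = 1 + 6 + 1 + (-5) = 3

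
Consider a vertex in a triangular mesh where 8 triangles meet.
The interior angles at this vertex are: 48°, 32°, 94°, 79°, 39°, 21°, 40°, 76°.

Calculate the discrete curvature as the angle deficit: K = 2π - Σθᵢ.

Sum of angles = 429°. K = 360° - 429° = -69° = -23π/60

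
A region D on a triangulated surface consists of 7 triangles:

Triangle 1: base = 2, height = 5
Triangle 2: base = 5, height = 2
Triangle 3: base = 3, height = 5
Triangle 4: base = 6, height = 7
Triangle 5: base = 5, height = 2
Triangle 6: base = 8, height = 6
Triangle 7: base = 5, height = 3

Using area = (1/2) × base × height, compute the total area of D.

(1/2)×2×5 + (1/2)×5×2 + (1/2)×3×5 + (1/2)×6×7 + (1/2)×5×2 + (1/2)×8×6 + (1/2)×5×3 = 75.0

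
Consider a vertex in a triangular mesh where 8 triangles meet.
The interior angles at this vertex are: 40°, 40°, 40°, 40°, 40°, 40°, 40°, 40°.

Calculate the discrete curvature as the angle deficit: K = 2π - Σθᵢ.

Sum of angles = 320°. K = 360° - 320° = 40° = 2π/9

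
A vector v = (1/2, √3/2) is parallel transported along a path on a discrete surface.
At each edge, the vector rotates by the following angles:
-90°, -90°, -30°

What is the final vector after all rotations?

Total rotation: (-90°) + (-90°) + (-30°) = -210° ≡ 150° (mod 360°). Final vector: (-0.8660, -0.5000)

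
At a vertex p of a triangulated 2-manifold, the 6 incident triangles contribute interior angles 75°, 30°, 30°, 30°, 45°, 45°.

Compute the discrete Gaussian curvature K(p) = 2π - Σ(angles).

Sum of angles = 255°. K = 360° - 255° = 105° = 7π/12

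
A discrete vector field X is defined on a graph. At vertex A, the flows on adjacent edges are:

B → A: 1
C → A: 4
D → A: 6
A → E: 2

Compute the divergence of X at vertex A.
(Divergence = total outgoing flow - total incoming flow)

Divergence = sum of outgoing flows = (-1) + (-4) + (-6) + 2 = -9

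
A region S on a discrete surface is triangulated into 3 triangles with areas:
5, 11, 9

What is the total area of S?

5 + 11 + 9 = 25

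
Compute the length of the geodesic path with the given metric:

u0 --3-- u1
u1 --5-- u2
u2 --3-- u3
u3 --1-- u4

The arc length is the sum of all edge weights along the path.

Arc length = 3 + 5 + 3 + 1 = 12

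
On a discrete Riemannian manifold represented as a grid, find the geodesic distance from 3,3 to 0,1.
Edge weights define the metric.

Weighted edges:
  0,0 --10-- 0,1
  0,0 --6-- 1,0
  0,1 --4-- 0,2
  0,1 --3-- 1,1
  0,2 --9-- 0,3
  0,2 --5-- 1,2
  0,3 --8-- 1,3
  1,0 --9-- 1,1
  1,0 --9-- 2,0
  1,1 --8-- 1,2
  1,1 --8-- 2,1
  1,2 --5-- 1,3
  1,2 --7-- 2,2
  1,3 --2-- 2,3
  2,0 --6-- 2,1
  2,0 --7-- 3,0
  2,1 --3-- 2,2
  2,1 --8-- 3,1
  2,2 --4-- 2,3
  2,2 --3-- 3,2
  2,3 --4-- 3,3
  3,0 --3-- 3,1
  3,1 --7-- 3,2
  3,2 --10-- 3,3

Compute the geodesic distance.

Shortest path: 3,3 → 2,3 → 1,3 → 1,2 → 0,2 → 0,1, total weight = 20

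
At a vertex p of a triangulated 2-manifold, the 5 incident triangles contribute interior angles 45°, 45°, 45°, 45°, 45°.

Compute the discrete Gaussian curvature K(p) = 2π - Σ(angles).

Sum of angles = 225°. K = 360° - 225° = 135°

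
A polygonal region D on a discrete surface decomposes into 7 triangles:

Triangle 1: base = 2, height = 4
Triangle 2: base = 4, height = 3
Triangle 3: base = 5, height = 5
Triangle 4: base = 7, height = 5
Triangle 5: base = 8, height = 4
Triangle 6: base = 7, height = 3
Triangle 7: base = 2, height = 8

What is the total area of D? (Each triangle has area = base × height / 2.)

(1/2)×2×4 + (1/2)×4×3 + (1/2)×5×5 + (1/2)×7×5 + (1/2)×8×4 + (1/2)×7×3 + (1/2)×2×8 = 74.5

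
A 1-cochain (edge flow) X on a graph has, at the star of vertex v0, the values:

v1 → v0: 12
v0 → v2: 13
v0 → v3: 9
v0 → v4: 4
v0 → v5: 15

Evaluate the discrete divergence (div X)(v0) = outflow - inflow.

Divergence = sum of outgoing flows = (-12) + 13 + 9 + 4 + 15 = 29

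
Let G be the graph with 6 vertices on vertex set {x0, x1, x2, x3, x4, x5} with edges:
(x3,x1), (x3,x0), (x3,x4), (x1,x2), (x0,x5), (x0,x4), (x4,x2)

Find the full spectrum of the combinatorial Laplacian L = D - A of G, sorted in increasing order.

Degrees: deg(x0) = 3, deg(x1) = 2, deg(x2) = 2, deg(x3) = 3, deg(x4) = 3, deg(x5) = 1.
L = D − A with rows/columns ordered (x0, x1, x2, x3, x4, x5):
  [ 3,  0,  0, -1, -1, -1]
  [ 0,  2, -1, -1,  0,  0]
  [ 0, -1,  2,  0, -1,  0]
  [-1, -1,  0,  3, -1,  0]
  [-1,  0, -1, -1,  3,  0]
  [-1,  0,  0,  0,  0,  1]
Characteristic polynomial: det(λI − L) = λ(λ² − 5λ + 3)(λ − 2)(λ² − 7λ + 11).
Roots: λ = 0; (λ² − 5λ + 3) = 0 ⇒ λ = (5 ± √13)/2 ≈ 0.6972, 4.3028; (λ − 2) = 0 ⇒ λ = 2; (λ² − 7λ + 11) = 0 ⇒ λ = (7 ± √5)/2 ≈ 2.382, 4.618.
(Check: the roots sum (with multiplicity) to 14, matching trace L = Σdeg = 2·7 = 14.)
Laplacian eigenvalues (increasing order): [0.0, 0.6972, 2.0, 2.382, 4.3028, 4.618]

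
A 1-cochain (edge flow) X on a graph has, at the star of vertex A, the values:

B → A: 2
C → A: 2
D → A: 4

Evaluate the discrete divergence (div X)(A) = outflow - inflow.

Divergence = sum of outgoing flows = (-2) + (-2) + (-4) = -8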